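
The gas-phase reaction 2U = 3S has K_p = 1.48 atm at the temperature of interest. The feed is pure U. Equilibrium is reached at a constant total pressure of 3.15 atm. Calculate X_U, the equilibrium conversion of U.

X = 0.394

Take 1 mol U as basis and let X be its fractional conversion, so ξ = 0.5X.
Species balance: n_U = 1 − X; n_S = 1.5X.
n_T = Σnᵢ = 1 + 0.5X.
y_i = n_i/n_T, p_i = y_i·P. K_p = p_S^3 / (p_U^2).
Setting this equal to 1.48 atm and taking the physical root (0 < X < 1) gives X = 0.394.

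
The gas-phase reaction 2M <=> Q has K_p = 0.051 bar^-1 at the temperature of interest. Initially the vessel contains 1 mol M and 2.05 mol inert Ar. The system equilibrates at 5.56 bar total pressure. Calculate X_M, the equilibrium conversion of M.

X = 0.141

Basis: 1 mol M initially; let X = conversion of M. Extent ξ = 0.5X.
At extent ξ: n_M = 1 − X; n_Q = 0.5X; n_I = 2.05 (inert).
Summing: n_T = 3.05 − 0.5X.
With p_i = (n_i/n_T)P, K_p = p_Q / (p_M^2).
Setting this equal to 0.051 bar^-1 and taking the physical root (0 < X < 1) gives X = 0.141.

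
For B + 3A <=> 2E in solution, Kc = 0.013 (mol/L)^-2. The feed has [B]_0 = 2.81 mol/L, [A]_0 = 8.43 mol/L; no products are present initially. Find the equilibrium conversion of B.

X = 0.351

Let X = conversion of B; extent ξ = 2.81·X mol/L.
Concentrations: [B] = 2.81 − 2.81X; [A] = 8.43 − 8.43X; [E] = 5.62X.
Kc = [E]^2 / ([B] [A]^3).
Solving Kc = 0.013 for X ∈ (0,1): X = 0.351.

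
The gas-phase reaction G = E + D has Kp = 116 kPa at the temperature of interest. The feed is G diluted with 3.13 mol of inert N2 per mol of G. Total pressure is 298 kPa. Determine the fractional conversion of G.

Take 1 mol G as basis and let X be its fractional conversion, so ξ = X.
Species balance: n_G = 1 − X; n_E = X; n_D = X; n_I = 3.13 (inert).
Total moles n_T = 4.13 + X.
y_i = n_i/n_T, p_i = y_i·P. Kp = p_E p_D / (p_G).
Equating to 116 kPa and solving on 0 < X < 1: X = 0.723.

X = 0.723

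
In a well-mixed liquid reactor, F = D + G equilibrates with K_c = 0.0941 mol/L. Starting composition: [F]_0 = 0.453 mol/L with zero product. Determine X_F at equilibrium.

X = 0.364

Let X = conversion of F; extent ξ = 0.453·X mol/L.
Concentrations: [F] = 0.453 − 0.453X; [D] = 0.453X; [G] = 0.453X.
K_c = [D] [G] / ([F]).
Equating to 0.0941 mol/L: the physical root is X = 0.364.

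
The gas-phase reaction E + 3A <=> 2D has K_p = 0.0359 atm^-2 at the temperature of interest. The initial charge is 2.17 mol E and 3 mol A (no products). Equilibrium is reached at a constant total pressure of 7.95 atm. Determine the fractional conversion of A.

X = 0.468

Basis: 3 mol A initially; let X = conversion of A. Extent ξ = X.
At extent ξ: n_E = 2.17 − X; n_A = 3 − 3X; n_D = 2X.
n_T = Σnᵢ = 5.17 − 2X.
Mole fractions y_i = n_i/n_T; K_p = p_D^2 / (p_E p_A^3) with p_i = y_i·P.
Substituting and setting equal to 0.0359 atm^-2 gives a polynomial in X; the root in (0,1) is X = 0.468.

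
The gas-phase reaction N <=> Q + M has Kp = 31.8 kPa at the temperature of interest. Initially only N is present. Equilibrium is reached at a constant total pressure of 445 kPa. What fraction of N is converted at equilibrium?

Basis: 1 mol N initially; let X = conversion of N. Extent ξ = X.
Mole table: n_N = 1 − X; n_Q = X; n_M = X.
Total moles n_T = 1 + X.
Mole fractions y_i = n_i/n_T; Kp = p_Q p_M / (p_N) with p_i = y_i·P.
Setting this equal to 31.8 kPa and taking the physical root (0 < X < 1) gives X = 0.258.

X = 0.258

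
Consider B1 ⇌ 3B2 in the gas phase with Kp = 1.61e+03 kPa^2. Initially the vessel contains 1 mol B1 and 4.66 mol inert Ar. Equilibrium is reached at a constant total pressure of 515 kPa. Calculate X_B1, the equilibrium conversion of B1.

X = 0.188

Basis: 1 mol B1 initially; let X = conversion of B1. Extent ξ = X.
Mole table: n_B1 = 1 − X; n_B2 = 3X; n_I = 4.66 (inert).
Total moles n_T = 5.66 + 2X.
Mole fractions y_i = n_i/n_T; Kp = p_B2^3 / (p_B1) with p_i = y_i·P.
Equating to 1.61e+03 kPa^2 and solving on 0 < X < 1: X = 0.188.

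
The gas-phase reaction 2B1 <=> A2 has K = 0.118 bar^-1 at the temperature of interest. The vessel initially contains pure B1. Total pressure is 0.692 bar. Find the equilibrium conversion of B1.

X = 0.132

Take 1 mol B1 as basis and let X be its fractional conversion, so ξ = 0.5X.
Moles: n_B1 = 1 − X; n_A2 = 0.5X.
Summing: n_T = 1 − 0.5X.
Mole fractions y_i = n_i/n_T; K = p_A2 / (p_B1^2) with p_i = y_i·P.
Setting this equal to 0.118 bar^-1 and taking the physical root (0 < X < 1) gives X = 0.132.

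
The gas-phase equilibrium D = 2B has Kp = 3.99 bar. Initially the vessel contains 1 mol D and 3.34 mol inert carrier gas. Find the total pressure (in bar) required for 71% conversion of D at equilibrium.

Basis: 1 mol D initially; let X = conversion of D. Extent ξ = X.
Moles: n_D = 1 − X; n_B = 2X; n_I = 3.34 (inert).
Summing: n_T = 4.34 + X.
Kp = p_B^2 / (p_D) with p_i = (n_i/n_T)·P.
At X = 0.71: the mole-fraction product g(X) = Π y_i^ν_i = 1.377. Since Kp = g(X)·P^{1}, P = (Kp/g)^(1/1) = (3.99/1.377)^(1/1) = 2.9 bar.

P = 2.9 bar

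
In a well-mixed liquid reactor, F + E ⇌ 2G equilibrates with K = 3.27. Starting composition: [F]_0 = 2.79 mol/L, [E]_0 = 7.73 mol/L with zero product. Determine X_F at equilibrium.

X = 0.705

Let X = conversion of F; extent ξ = 2.79·X mol/L.
Concentrations: [F] = 2.79 − 2.79X; [E] = 7.73 − 2.79X; [G] = 5.58X.
K = [G]^2 / ([F] [E]).
This equals 3.27 at X = 0.705 (the root in 0 < X < 1).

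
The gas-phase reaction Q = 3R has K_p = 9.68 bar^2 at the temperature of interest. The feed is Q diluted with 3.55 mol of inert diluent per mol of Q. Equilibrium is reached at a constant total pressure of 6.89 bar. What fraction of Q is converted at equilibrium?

X = 0.490

Basis: 1 mol Q initially; let X = conversion of Q. Extent ξ = X.
Moles: n_Q = 1 − X; n_R = 3X; n_I = 3.55 (inert).
Summing: n_T = 4.55 + 2X.
With p_i = (n_i/n_T)P, K_p = p_R^3 / (p_Q).
Setting this equal to 9.68 bar^2 and taking the physical root (0 < X < 1) gives X = 0.490.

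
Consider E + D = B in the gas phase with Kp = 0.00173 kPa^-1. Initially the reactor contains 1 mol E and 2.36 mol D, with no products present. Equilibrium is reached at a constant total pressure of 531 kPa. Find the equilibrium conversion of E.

X = 0.379

Take 1 mol E as basis and let X be its fractional conversion, so ξ = X.
Mole table: n_E = 1 − X; n_D = 2.36 − X; n_B = X.
Summing: n_T = 3.36 − X.
With p_i = (n_i/n_T)P, Kp = p_B / (p_E p_D).
Substituting and setting equal to 0.00173 kPa^-1 gives a polynomial in X; the root in (0,1) is X = 0.379.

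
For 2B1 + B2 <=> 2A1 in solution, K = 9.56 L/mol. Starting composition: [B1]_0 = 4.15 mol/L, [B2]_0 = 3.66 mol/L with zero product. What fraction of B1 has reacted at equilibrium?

Let X = conversion of B1; extent ξ = 4.15X/2 mol/L.
Concentrations: [B1] = 4.15 − 4.15X; [B2] = 3.66 − 2.08X; [A1] = 4.15X.
K = [A1]^2 / ([B1]^2 [B2]).
Equating to 9.56 L/mol: the physical root is X = 0.813.

X = 0.813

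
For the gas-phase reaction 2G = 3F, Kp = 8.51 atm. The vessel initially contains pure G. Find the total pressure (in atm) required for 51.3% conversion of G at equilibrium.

Let X = conversion of G (basis 1 mol G); extent of reaction ξ = 0.5X.
Moles: n_G = 1 − X; n_F = 1.5X.
Summing: n_T = 1 + 0.5X.
Kp = p_F^3 / (p_G^2) with p_i = (n_i/n_T)·P.
At X = 0.513: the mole-fraction product g(X) = Π y_i^ν_i = 1.529. Since Kp = g(X)·P^{1}, P = (Kp/g)^(1/1) = (8.51/1.529)^(1/1) = 5.57 atm.

P = 5.57 atm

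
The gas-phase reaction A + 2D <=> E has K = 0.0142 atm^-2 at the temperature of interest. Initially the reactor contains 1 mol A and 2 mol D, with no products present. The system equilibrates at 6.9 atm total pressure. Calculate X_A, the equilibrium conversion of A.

X = 0.203

Take 1 mol A as basis and let X be its fractional conversion, so ξ = X.
Moles: n_A = 1 − X; n_D = 2 − 2X; n_E = X.
n_T = Σnᵢ = 3 − 2X.
y_i = n_i/n_T, p_i = y_i·P. K = p_E / (p_A p_D^2).
Setting this equal to 0.0142 atm^-2 and taking the physical root (0 < X < 1) gives X = 0.203.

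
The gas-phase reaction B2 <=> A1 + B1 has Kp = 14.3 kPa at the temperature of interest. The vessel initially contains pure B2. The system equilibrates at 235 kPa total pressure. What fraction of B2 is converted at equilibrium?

X = 0.240

Take 1 mol B2 as basis and let X be its fractional conversion, so ξ = X.
Mole table: n_B2 = 1 − X; n_A1 = X; n_B1 = X.
Summing: n_T = 1 + X.
y_i = n_i/n_T, p_i = y_i·P. Kp = p_A1 p_B1 / (p_B2).
This yields a degree-2 equation in X; solving on (0,1), X = 0.240.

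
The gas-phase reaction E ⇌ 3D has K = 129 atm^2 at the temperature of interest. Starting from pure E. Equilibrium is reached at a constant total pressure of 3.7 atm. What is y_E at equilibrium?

y_E = 0.082

Basis: 1 mol E initially; let X = conversion of E. Extent ξ = X.
Species balance: n_E = 1 − X; n_D = 3X.
n_T = Σnᵢ = 1 + 2X.
Mole fractions y_i = n_i/n_T; K = p_D^3 / (p_E) with p_i = y_i·P.
Setting this equal to 129 atm^2 and taking the physical root (0 < X < 1) gives X = 0.788.
Then n_E = 0.212, n_T = 2.58, so y_E = 0.082.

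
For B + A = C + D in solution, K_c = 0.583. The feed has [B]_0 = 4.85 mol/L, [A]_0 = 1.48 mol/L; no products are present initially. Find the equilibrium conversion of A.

Let X = conversion of A; extent ξ = 1.48·X mol/L.
Concentrations: [B] = 4.85 − 1.48X; [A] = 1.48 − 1.48X; [C] = 1.48X; [D] = 1.48X.
K_c = [C] [D] / ([B] [A]).
This equals 0.583 at X = 0.687 (the root in 0 < X < 1).

X = 0.687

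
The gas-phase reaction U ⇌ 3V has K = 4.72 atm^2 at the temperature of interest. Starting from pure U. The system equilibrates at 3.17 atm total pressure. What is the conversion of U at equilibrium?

Let X = conversion of U (basis 1 mol U); extent of reaction ξ = X.
Mole table: n_U = 1 − X; n_V = 3X.
n_T = Σnᵢ = 1 + 2X.
With p_i = (n_i/n_T)P, K = p_V^3 / (p_U).
Substituting and setting equal to 4.72 atm^2 gives a polynomial in X; the root in (0,1) is X = 0.317.

X = 0.317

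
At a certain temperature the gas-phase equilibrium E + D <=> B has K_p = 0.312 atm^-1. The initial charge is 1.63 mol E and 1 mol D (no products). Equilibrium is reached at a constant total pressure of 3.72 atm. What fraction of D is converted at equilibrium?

X = 0.391

Basis: 1 mol D initially; let X = conversion of D. Extent ξ = X.
Species balance: n_E = 1.63 − X; n_D = 1 − X; n_B = X.
n_T = Σnᵢ = 2.63 − X.
With p_i = (n_i/n_T)P, K_p = p_B / (p_E p_D).
Setting this equal to 0.312 atm^-1 and taking the physical root (0 < X < 1) gives X = 0.391.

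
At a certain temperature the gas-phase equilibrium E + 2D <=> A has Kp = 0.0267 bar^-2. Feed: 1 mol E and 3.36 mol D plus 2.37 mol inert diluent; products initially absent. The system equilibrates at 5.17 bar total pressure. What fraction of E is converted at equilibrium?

Basis: 1 mol E initially; let X = conversion of E. Extent ξ = X.
Moles: n_E = 1 − X; n_D = 3.36 − 2X; n_A = X; n_I = 2.37 (inert).
Summing: n_T = 6.73 − 2X.
With p_i = (n_i/n_T)P, Kp = p_A / (p_E p_D^2).
Equating to 0.0267 bar^-2 and solving on 0 < X < 1: X = 0.140.

X = 0.140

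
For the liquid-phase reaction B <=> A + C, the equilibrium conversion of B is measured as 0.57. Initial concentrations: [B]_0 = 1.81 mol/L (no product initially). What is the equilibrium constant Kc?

Kc = 1.37 mol/L

Let X = conversion of B.
Concentrations: [B] = 1.81 − 1.81X; [A] = 1.81X; [C] = 1.81X.
At X = 0.57: [B] = 0.778, [A] = 1.03, [C] = 1.03.
Kc = [A] [C] / ([B]) = 1.37 mol/L.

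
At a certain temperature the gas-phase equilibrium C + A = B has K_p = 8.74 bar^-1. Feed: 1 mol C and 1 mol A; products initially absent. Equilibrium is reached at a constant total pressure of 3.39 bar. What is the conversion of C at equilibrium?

X = 0.819

Take 1 mol C as basis and let X be its fractional conversion, so ξ = X.
At extent ξ: n_C = 1 − X; n_A = 1 − X; n_B = X.
Summing: n_T = 2 − X.
y_i = n_i/n_T, p_i = y_i·P. K_p = p_B / (p_C p_A).
This yields a degree-2 equation in X; solving on (0,1), X = 0.819.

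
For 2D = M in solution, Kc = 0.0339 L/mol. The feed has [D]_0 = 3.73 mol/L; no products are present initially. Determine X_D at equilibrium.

Let X = conversion of D; extent ξ = 3.73X/2 mol/L.
Concentrations: [D] = 3.73 − 3.73X; [M] = 1.86X.
Kc = [M] / ([D]^2).
This equals 0.0339 at X = 0.173 (the root in 0 < X < 1).

X = 0.173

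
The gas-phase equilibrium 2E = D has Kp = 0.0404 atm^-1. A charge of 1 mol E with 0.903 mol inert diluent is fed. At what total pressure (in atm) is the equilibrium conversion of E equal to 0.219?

P = 7.97 atm

Take 1 mol E as basis and let X be its fractional conversion, so ξ = 0.5X.
Species balance: n_E = 1 − X; n_D = 0.5X; n_I = 0.903 (inert).
Total moles n_T = 1.9 − 0.5X.
Kp = p_D / (p_E^2) with p_i = (n_i/n_T)·P.
At X = 0.219: the mole-fraction product g(X) = Π y_i^ν_i = 0.322. Since Kp = g(X)·P^{-1}, P = (g/Kp)^(1/1) = (0.322/0.0404)^(1/1) = 7.97 atm.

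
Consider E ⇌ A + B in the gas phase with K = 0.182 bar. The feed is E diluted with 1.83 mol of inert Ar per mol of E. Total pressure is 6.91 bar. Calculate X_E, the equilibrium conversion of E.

X = 0.247

Let X = conversion of E (basis 1 mol E); extent of reaction ξ = X.
Mole table: n_E = 1 − X; n_A = X; n_B = X; n_I = 1.83 (inert).
n_T = Σnᵢ = 2.83 + X.
Mole fractions y_i = n_i/n_T; K = p_A p_B / (p_E) with p_i = y_i·P.
Substituting and setting equal to 0.182 bar gives a polynomial in X; the root in (0,1) is X = 0.247.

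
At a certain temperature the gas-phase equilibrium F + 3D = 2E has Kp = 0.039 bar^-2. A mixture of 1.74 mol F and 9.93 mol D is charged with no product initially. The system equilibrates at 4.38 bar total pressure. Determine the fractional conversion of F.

Take 1.74 mol F as basis and let X be its fractional conversion, so ξ = 1.74X.
At extent ξ: n_F = 1.74 − 1.74X; n_D = 9.93 − 5.22X; n_E = 3.48X.
Summing: n_T = 11.7 − 3.48X.
y_i = n_i/n_T, p_i = y_i·P. Kp = p_E^2 / (p_F p_D^3).
This yields a degree-4 equation in X; solving on (0,1), X = 0.479.

X = 0.479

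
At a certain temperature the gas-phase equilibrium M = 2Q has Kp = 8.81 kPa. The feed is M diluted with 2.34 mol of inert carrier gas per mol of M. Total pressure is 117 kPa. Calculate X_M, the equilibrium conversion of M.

X = 0.228

Let X = conversion of M (basis 1 mol M); extent of reaction ξ = X.
Mole table: n_M = 1 − X; n_Q = 2X; n_I = 2.34 (inert).
Total moles n_T = 3.34 + X.
With p_i = (n_i/n_T)P, Kp = p_Q^2 / (p_M).
Setting this equal to 8.81 kPa and taking the physical root (0 < X < 1) gives X = 0.228.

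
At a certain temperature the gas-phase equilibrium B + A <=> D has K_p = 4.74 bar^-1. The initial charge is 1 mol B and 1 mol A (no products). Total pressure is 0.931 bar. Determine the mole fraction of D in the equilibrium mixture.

y_D = 0.399

Basis: 1 mol B initially; let X = conversion of B. Extent ξ = X.
Species balance: n_B = 1 − X; n_A = 1 − X; n_D = X.
n_T = Σnᵢ = 2 − X.
With p_i = (n_i/n_T)P, K_p = p_D / (p_B p_A).
Equating to 4.74 bar^-1 and solving on 0 < X < 1: X = 0.570.
Then n_D = 0.57, n_T = 1.43, so y_D = 0.399.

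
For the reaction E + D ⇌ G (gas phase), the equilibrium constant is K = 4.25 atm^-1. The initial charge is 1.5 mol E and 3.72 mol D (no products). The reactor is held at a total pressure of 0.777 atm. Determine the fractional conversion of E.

Take 1.5 mol E as basis and let X be its fractional conversion, so ξ = 1.5X.
Species balance: n_E = 1.5 − 1.5X; n_D = 3.72 − 1.5X; n_G = 1.5X.
Summing: n_T = 5.22 − 1.5X.
y_i = n_i/n_T, p_i = y_i·P. K = p_G / (p_E p_D).
This yields a degree-2 equation in X; solving on (0,1), X = 0.680.

X = 0.680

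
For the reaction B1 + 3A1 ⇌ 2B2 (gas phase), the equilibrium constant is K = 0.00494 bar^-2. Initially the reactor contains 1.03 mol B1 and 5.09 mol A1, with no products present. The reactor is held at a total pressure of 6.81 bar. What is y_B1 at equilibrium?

Take 1.03 mol B1 as basis and let X be its fractional conversion, so ξ = 1.03X.
Mole table: n_B1 = 1.03 − 1.03X; n_A1 = 5.09 − 3.09X; n_B2 = 2.06X.
Summing: n_T = 6.12 − 2.06X.
Mole fractions y_i = n_i/n_T; K = p_B2^2 / (p_B1 p_A1^3) with p_i = y_i·P.
This yields a degree-4 equation in X; solving on (0,1), X = 0.303.
Then n_B1 = 0.718, n_T = 5.5, so y_B1 = 0.131.

y_B1 = 0.131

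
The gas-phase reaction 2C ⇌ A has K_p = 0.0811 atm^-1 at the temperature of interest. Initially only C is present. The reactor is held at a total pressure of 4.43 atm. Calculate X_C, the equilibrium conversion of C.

X = 0.359

Let X = conversion of C (basis 1 mol C); extent of reaction ξ = 0.5X.
Moles: n_C = 1 − X; n_A = 0.5X.
n_T = Σnᵢ = 1 − 0.5X.
Mole fractions y_i = n_i/n_T; K_p = p_A / (p_C^2) with p_i = y_i·P.
Setting this equal to 0.0811 atm^-1 and taking the physical root (0 < X < 1) gives X = 0.359.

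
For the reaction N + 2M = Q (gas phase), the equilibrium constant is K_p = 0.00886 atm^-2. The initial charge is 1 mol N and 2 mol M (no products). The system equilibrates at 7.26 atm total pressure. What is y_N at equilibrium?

Take 1 mol N as basis and let X be its fractional conversion, so ξ = X.
Moles: n_N = 1 − X; n_M = 2 − 2X; n_Q = X.
Total moles n_T = 3 − 2X.
Mole fractions y_i = n_i/n_T; K_p = p_Q / (p_N p_M^2) with p_i = y_i·P.
Equating to 0.00886 atm^-2 and solving on 0 < X < 1: X = 0.156.
Then n_N = 0.844, n_T = 2.69, so y_N = 0.314.

y_N = 0.314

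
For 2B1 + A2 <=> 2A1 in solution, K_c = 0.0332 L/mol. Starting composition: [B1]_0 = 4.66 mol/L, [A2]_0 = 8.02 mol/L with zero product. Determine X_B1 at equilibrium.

Let X = conversion of B1; extent ξ = 4.66X/2 mol/L.
Concentrations: [B1] = 4.66 − 4.66X; [A2] = 8.02 − 2.33X; [A1] = 4.66X.
K_c = [A1]^2 / ([B1]^2 [A2]).
Solving K_c = 0.0332 for X ∈ (0,1): X = 0.329.

X = 0.329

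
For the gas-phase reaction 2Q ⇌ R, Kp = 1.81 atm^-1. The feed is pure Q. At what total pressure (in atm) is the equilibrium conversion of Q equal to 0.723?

P = 1.66 atm

Take 1 mol Q as basis and let X be its fractional conversion, so ξ = 0.5X.
Species balance: n_Q = 1 − X; n_R = 0.5X.
Total moles n_T = 1 − 0.5X.
Kp = p_R / (p_Q^2) with p_i = (n_i/n_T)·P.
At X = 0.723: the mole-fraction product g(X) = Π y_i^ν_i = 3.008. Since Kp = g(X)·P^{-1}, P = (g/Kp)^(1/1) = (3.008/1.81)^(1/1) = 1.66 atm.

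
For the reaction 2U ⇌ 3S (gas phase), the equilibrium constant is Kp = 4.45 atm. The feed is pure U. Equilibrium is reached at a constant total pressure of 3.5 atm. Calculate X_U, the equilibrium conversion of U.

Take 1 mol U as basis and let X be its fractional conversion, so ξ = 0.5X.
Moles: n_U = 1 − X; n_S = 1.5X.
Total moles n_T = 1 + 0.5X.
y_i = n_i/n_T, p_i = y_i·P. Kp = p_S^3 / (p_U^2).
Setting this equal to 4.45 atm and taking the physical root (0 < X < 1) gives X = 0.494.

X = 0.494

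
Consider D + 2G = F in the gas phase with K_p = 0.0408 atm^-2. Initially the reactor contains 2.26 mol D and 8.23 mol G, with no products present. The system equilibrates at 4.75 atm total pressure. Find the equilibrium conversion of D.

Take 2.26 mol D as basis and let X be its fractional conversion, so ξ = 2.26X.
Species balance: n_D = 2.26 − 2.26X; n_G = 8.23 − 4.52X; n_F = 2.26X.
n_T = Σnᵢ = 10.5 − 4.52X.
With p_i = (n_i/n_T)P, K_p = p_F / (p_D p_G^2).
Substituting and setting equal to 0.0408 atm^-2 gives a polynomial in X; the root in (0,1) is X = 0.340.

X = 0.340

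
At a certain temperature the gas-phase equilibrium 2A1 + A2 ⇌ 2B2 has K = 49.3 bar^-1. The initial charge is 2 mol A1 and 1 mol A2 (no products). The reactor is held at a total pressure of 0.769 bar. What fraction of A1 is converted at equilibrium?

Let X = conversion of A1 (basis 2 mol A1); extent of reaction ξ = X.
Moles: n_A1 = 2 − 2X; n_A2 = 1 − X; n_B2 = 2X.
n_T = Σnᵢ = 3 − X.
Mole fractions y_i = n_i/n_T; K = p_B2^2 / (p_A1^2 p_A2) with p_i = y_i·P.
Substituting and setting equal to 49.3 bar^-1 gives a polynomial in X; the root in (0,1) is X = 0.692.

X = 0.692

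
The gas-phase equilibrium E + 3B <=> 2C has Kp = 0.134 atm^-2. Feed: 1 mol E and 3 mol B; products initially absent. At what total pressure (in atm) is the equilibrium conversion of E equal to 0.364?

P = 3.1 atm

Basis: 1 mol E initially; let X = conversion of E. Extent ξ = X.
Moles: n_E = 1 − X; n_B = 3 − 3X; n_C = 2X.
Total moles n_T = 4 − 2X.
Kp = p_C^2 / (p_E p_B^3) with p_i = (n_i/n_T)·P.
At X = 0.364: the mole-fraction product g(X) = Π y_i^ν_i = 1.284. Since Kp = g(X)·P^{-2}, P = (g/Kp)^(1/2) = (1.284/0.134)^(1/2) = 3.1 atm.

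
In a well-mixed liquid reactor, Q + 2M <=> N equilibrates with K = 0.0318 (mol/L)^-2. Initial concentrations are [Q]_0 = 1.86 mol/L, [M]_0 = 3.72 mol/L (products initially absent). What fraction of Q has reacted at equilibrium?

X = 0.214

Let X = conversion of Q; extent ξ = 1.86·X mol/L.
Concentrations: [Q] = 1.86 − 1.86X; [M] = 3.72 − 3.72X; [N] = 1.86X.
K = [N] / ([Q] [M]^2).
Solving K = 0.0318 for X ∈ (0,1): X = 0.214.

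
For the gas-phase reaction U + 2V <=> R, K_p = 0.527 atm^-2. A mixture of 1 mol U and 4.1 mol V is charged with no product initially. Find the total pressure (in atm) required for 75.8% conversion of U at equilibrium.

Take 1 mol U as basis and let X be its fractional conversion, so ξ = X.
Species balance: n_U = 1 − X; n_V = 4.1 − 2X; n_R = X.
Total moles n_T = 5.1 − 2X.
K_p = p_R / (p_U p_V^2) with p_i = (n_i/n_T)·P.
At X = 0.758: the mole-fraction product g(X) = Π y_i^ν_i = 6.026. Since K_p = g(X)·P^{-2}, P = (g/K_p)^(1/2) = (6.026/0.527)^(1/2) = 3.38 atm.

P = 3.38 atm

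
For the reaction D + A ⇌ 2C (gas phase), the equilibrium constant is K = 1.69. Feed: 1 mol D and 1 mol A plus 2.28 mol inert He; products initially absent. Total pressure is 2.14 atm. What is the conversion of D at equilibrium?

X = 0.394

Let X = conversion of D (basis 1 mol D); extent of reaction ξ = X.
At extent ξ: n_D = 1 − X; n_A = 1 − X; n_C = 2X; n_I = 2.28 (inert).
n_T stays at 4.28 (no change in mole number).
With p_i = (n_i/n_T)P, K = p_C^2 / (p_D p_A).
Equating to 1.69 and solving on 0 < X < 1: X = 0.394.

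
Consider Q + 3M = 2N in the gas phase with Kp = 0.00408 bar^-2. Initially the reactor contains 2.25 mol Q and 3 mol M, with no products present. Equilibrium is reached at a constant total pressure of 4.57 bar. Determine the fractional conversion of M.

X = 0.169

Take 3 mol M as basis and let X be its fractional conversion, so ξ = X.
At extent ξ: n_Q = 2.25 − X; n_M = 3 − 3X; n_N = 2X.
Total moles n_T = 5.25 − 2X.
y_i = n_i/n_T, p_i = y_i·P. Kp = p_N^2 / (p_Q p_M^3).
This yields a degree-4 equation in X; solving on (0,1), X = 0.169.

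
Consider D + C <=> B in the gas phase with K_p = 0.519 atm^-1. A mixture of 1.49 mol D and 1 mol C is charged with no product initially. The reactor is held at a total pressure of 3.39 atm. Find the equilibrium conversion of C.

Basis: 1 mol C initially; let X = conversion of C. Extent ξ = X.
Moles: n_D = 1.49 − X; n_C = 1 − X; n_B = X.
n_T = Σnᵢ = 2.49 − X.
y_i = n_i/n_T, p_i = y_i·P. K_p = p_B / (p_D p_C).
Setting this equal to 0.519 atm^-1 and taking the physical root (0 < X < 1) gives X = 0.470.

X = 0.470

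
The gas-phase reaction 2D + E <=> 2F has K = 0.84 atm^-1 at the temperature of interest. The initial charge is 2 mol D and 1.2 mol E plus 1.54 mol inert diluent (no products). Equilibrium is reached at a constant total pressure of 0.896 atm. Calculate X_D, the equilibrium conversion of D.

X = 0.282

Basis: 2 mol D initially; let X = conversion of D. Extent ξ = X.
At extent ξ: n_D = 2 − 2X; n_E = 1.2 − X; n_F = 2X; n_I = 1.54 (inert).
Summing: n_T = 4.74 − X.
With p_i = (n_i/n_T)P, K = p_F^2 / (p_D^2 p_E).
Substituting and setting equal to 0.84 atm^-1 gives a polynomial in X; the root in (0,1) is X = 0.282.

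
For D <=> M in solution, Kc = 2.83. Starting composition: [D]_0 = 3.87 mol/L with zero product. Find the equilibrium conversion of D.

Let X = conversion of D; extent ξ = 3.87·X mol/L.
Concentrations: [D] = 3.87 − 3.87X; [M] = 3.87X.
Kc = [M] / ([D]).
Solving Kc = 2.83 for X ∈ (0,1): X = 0.739.

X = 0.739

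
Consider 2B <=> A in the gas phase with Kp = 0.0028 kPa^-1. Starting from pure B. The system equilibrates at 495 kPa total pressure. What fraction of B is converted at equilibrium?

Let X = conversion of B (basis 1 mol B); extent of reaction ξ = 0.5X.
Species balance: n_B = 1 − X; n_A = 0.5X.
Total moles n_T = 1 − 0.5X.
y_i = n_i/n_T, p_i = y_i·P. Kp = p_A / (p_B^2).
Setting this equal to 0.0028 kPa^-1 and taking the physical root (0 < X < 1) gives X = 0.609.

X = 0.609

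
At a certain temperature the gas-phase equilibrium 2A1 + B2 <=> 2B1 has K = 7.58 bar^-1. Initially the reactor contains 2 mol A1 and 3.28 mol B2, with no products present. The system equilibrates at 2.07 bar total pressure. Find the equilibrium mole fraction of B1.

Let X = conversion of A1 (basis 2 mol A1); extent of reaction ξ = X.
Moles: n_A1 = 2 − 2X; n_B2 = 3.28 − X; n_B1 = 2X.
Total moles n_T = 5.28 − X.
y_i = n_i/n_T, p_i = y_i·P. K = p_B1^2 / (p_A1^2 p_B2).
Setting this equal to 7.58 bar^-1 and taking the physical root (0 < X < 1) gives X = 0.748.
Then n_B1 = 1.5, n_T = 4.53, so y_B1 = 0.330.

y_B1 = 0.330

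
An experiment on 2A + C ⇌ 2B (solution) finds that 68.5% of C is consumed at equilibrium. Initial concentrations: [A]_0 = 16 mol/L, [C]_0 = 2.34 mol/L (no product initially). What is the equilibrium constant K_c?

Let X = conversion of C.
Concentrations: [A] = 16 − 4.68X; [C] = 2.34 − 2.34X; [B] = 4.68X.
At X = 0.685: [A] = 12.8, [C] = 0.737, [B] = 3.21.
K_c = [B]^2 / ([A]^2 [C]) = 0.0852 L/mol.

K_c = 0.0852 L/mol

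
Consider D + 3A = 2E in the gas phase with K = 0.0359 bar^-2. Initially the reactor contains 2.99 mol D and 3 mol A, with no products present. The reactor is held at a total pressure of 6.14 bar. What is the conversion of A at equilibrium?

X = 0.418

Take 3 mol A as basis and let X be its fractional conversion, so ξ = X.
Species balance: n_D = 2.99 − X; n_A = 3 − 3X; n_E = 2X.
n_T = Σnᵢ = 5.99 − 2X.
y_i = n_i/n_T, p_i = y_i·P. K = p_E^2 / (p_D p_A^3).
Equating to 0.0359 bar^-2 and solving on 0 < X < 1: X = 0.418.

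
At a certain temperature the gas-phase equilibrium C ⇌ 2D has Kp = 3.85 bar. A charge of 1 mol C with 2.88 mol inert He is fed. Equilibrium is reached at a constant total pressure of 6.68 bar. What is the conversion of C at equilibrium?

X = 0.541

Basis: 1 mol C initially; let X = conversion of C. Extent ξ = X.
Moles: n_C = 1 − X; n_D = 2X; n_I = 2.88 (inert).
Summing: n_T = 3.88 + X.
Mole fractions y_i = n_i/n_T; Kp = p_D^2 / (p_C) with p_i = y_i·P.
Equating to 3.85 bar and solving on 0 < X < 1: X = 0.541.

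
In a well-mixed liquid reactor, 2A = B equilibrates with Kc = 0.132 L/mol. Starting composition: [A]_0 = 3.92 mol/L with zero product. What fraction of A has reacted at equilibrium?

X = 0.388

Let X = conversion of A; extent ξ = 3.92X/2 mol/L.
Concentrations: [A] = 3.92 − 3.92X; [B] = 1.96X.
Kc = [B] / ([A]^2).
Equating to 0.132 L/mol: the physical root is X = 0.388.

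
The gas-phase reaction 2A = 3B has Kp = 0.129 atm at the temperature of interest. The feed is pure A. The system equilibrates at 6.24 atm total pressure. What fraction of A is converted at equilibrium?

X = 0.166

Basis: 1 mol A initially; let X = conversion of A. Extent ξ = 0.5X.
Moles: n_A = 1 − X; n_B = 1.5X.
n_T = Σnᵢ = 1 + 0.5X.
Mole fractions y_i = n_i/n_T; Kp = p_B^3 / (p_A^2) with p_i = y_i·P.
Substituting and setting equal to 0.129 atm gives a polynomial in X; the root in (0,1) is X = 0.166.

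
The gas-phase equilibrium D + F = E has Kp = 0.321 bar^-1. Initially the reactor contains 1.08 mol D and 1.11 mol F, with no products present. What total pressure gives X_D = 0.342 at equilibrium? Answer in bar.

P = 3.98 bar

Basis: 1.08 mol D initially; let X = conversion of D. Extent ξ = 1.08X.
Moles: n_D = 1.08 − 1.08X; n_F = 1.11 − 1.08X; n_E = 1.08X.
Total moles n_T = 2.19 − 1.08X.
Kp = p_E / (p_D p_F) with p_i = (n_i/n_T)·P.
At X = 0.342: the mole-fraction product g(X) = Π y_i^ν_i = 1.278. Since Kp = g(X)·P^{-1}, P = (g/Kp)^(1/1) = (1.278/0.321)^(1/1) = 3.98 bar.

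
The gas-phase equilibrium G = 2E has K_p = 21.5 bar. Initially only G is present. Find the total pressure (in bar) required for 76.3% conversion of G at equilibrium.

P = 3.86 bar

Take 1 mol G as basis and let X be its fractional conversion, so ξ = X.
Mole table: n_G = 1 − X; n_E = 2X.
Summing: n_T = 1 + X.
K_p = p_E^2 / (p_G) with p_i = (n_i/n_T)·P.
At X = 0.763: the mole-fraction product g(X) = Π y_i^ν_i = 5.573. Since K_p = g(X)·P^{1}, P = (K_p/g)^(1/1) = (21.5/5.573)^(1/1) = 3.86 bar.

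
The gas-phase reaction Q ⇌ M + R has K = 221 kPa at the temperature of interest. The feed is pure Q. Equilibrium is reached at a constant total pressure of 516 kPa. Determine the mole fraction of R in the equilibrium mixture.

Take 1 mol Q as basis and let X be its fractional conversion, so ξ = X.
At extent ξ: n_Q = 1 − X; n_M = X; n_R = X.
Total moles n_T = 1 + X.
y_i = n_i/n_T, p_i = y_i·P. K = p_M p_R / (p_Q).
This yields a degree-2 equation in X; solving on (0,1), X = 0.548.
Then n_R = 0.548, n_T = 1.55, so y_R = 0.354.

y_R = 0.354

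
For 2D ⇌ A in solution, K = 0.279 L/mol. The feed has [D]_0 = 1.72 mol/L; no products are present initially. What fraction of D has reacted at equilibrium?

Let X = conversion of D; extent ξ = 1.72X/2 mol/L.
Concentrations: [D] = 1.72 − 1.72X; [A] = 0.86X.
K = [A] / ([D]^2).
Equating to 0.279 L/mol: the physical root is X = 0.375.

X = 0.375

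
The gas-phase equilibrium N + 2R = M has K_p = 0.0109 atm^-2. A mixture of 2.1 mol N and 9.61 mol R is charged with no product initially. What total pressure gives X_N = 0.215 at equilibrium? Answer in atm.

P = 6.22 atm

Take 2.1 mol N as basis and let X be its fractional conversion, so ξ = 2.1X.
At extent ξ: n_N = 2.1 − 2.1X; n_R = 9.61 − 4.2X; n_M = 2.1X.
Summing: n_T = 11.7 − 4.2X.
K_p = p_M / (p_N p_R^2) with p_i = (n_i/n_T)·P.
At X = 0.215: the mole-fraction product g(X) = Π y_i^ν_i = 0.4219. Since K_p = g(X)·P^{-2}, P = (g/K_p)^(1/2) = (0.4219/0.0109)^(1/2) = 6.22 atm.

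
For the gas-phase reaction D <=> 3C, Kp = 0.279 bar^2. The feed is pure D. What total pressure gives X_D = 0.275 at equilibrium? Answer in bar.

Let X = conversion of D (basis 1 mol D); extent of reaction ξ = X.
Moles: n_D = 1 − X; n_C = 3X.
Summing: n_T = 1 + 2X.
Kp = p_C^3 / (p_D) with p_i = (n_i/n_T)·P.
At X = 0.275: the mole-fraction product g(X) = Π y_i^ν_i = 0.3224. Since Kp = g(X)·P^{2}, P = (Kp/g)^(1/2) = (0.279/0.3224)^(1/2) = 0.93 bar.

P = 0.93 bar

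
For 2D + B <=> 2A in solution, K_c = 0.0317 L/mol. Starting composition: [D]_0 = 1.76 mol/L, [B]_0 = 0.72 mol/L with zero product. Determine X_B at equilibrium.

X = 0.149

Let X = conversion of B; extent ξ = 0.72·X mol/L.
Concentrations: [D] = 1.76 − 1.44X; [B] = 0.72 − 0.72X; [A] = 1.44X.
K_c = [A]^2 / ([D]^2 [B]).
Solving K_c = 0.0317 for X ∈ (0,1): X = 0.149.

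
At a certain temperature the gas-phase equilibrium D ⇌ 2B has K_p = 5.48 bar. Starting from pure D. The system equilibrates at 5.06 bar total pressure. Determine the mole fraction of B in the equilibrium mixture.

y_B = 0.632

Basis: 1 mol D initially; let X = conversion of D. Extent ξ = X.
Species balance: n_D = 1 − X; n_B = 2X.
Total moles n_T = 1 + X.
y_i = n_i/n_T, p_i = y_i·P. K_p = p_B^2 / (p_D).
Substituting and setting equal to 5.48 bar gives a polynomial in X; the root in (0,1) is X = 0.462.
Then n_B = 0.923, n_T = 1.46, so y_B = 0.632.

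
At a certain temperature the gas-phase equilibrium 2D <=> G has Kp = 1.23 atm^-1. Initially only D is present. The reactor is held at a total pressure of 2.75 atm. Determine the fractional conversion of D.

Let X = conversion of D (basis 1 mol D); extent of reaction ξ = 0.5X.
Moles: n_D = 1 − X; n_G = 0.5X.
Summing: n_T = 1 − 0.5X.
With p_i = (n_i/n_T)P, Kp = p_G / (p_D^2).
Equating to 1.23 atm^-1 and solving on 0 < X < 1: X = 0.738.

X = 0.738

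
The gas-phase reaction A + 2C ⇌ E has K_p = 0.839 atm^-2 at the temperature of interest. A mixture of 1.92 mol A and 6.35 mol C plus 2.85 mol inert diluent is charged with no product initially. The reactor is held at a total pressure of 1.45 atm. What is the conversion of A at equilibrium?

Let X = conversion of A (basis 1.92 mol A); extent of reaction ξ = 1.92X.
Moles: n_A = 1.92 − 1.92X; n_C = 6.35 − 3.84X; n_E = 1.92X; n_I = 2.85 (inert).
Total moles n_T = 11.1 − 3.84X.
Mole fractions y_i = n_i/n_T; K_p = p_E / (p_A p_C^2) with p_i = y_i·P.
Equating to 0.839 atm^-2 and solving on 0 < X < 1: X = 0.321.

X = 0.321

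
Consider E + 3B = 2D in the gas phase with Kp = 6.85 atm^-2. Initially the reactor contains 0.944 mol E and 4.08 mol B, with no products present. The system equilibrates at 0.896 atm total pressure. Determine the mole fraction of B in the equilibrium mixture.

Basis: 0.944 mol E initially; let X = conversion of E. Extent ξ = 0.944X.
Species balance: n_E = 0.944 − 0.944X; n_B = 4.08 − 2.83X; n_D = 1.89X.
n_T = Σnᵢ = 5.02 − 1.89X.
y_i = n_i/n_T, p_i = y_i·P. Kp = p_D^2 / (p_E p_B^3).
Setting this equal to 6.85 atm^-2 and taking the physical root (0 < X < 1) gives X = 0.643.
Then n_B = 2.26, n_T = 3.81, so y_B = 0.593.

y_B = 0.593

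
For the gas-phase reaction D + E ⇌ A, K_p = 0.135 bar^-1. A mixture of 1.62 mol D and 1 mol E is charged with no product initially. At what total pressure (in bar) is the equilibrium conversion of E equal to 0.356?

Basis: 1 mol E initially; let X = conversion of E. Extent ξ = X.
Moles: n_D = 1.62 − X; n_E = 1 − X; n_A = X.
n_T = Σnᵢ = 2.62 − X.
K_p = p_A / (p_D p_E) with p_i = (n_i/n_T)·P.
At X = 0.356: the mole-fraction product g(X) = Π y_i^ν_i = 0.9901. Since K_p = g(X)·P^{-1}, P = (g/K_p)^(1/1) = (0.9901/0.135)^(1/1) = 7.33 bar.

P = 7.33 bar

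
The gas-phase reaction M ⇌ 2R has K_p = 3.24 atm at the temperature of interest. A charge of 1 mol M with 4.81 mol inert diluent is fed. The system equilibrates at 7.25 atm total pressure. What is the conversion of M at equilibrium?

X = 0.560

Take 1 mol M as basis and let X be its fractional conversion, so ξ = X.
Mole table: n_M = 1 − X; n_R = 2X; n_I = 4.81 (inert).
n_T = Σnᵢ = 5.81 + X.
y_i = n_i/n_T, p_i = y_i·P. K_p = p_R^2 / (p_M).
Setting this equal to 3.24 atm and taking the physical root (0 < X < 1) gives X = 0.560.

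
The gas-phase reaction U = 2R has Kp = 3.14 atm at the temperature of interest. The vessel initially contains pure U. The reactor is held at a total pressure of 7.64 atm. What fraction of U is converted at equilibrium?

Basis: 1 mol U initially; let X = conversion of U. Extent ξ = X.
Moles: n_U = 1 − X; n_R = 2X.
n_T = Σnᵢ = 1 + X.
With p_i = (n_i/n_T)P, Kp = p_R^2 / (p_U).
This yields a degree-2 equation in X; solving on (0,1), X = 0.305.

X = 0.305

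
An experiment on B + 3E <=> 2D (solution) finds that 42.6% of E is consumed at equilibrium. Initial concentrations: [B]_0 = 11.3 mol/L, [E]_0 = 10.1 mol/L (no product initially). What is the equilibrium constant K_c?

K_c = 0.00428 (mol/L)^-2

Let X = conversion of E.
Concentrations: [B] = 11.3 − 3.37X; [E] = 10.1 − 10.1X; [D] = 6.73X.
At X = 0.426: [B] = 9.87, [E] = 5.8, [D] = 2.87.
K_c = [D]^2 / ([B] [E]^3) = 0.00428 (mol/L)^-2.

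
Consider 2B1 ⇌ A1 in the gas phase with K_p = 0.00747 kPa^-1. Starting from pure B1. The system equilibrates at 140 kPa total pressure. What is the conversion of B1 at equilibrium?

X = 0.561

Take 1 mol B1 as basis and let X be its fractional conversion, so ξ = 0.5X.
At extent ξ: n_B1 = 1 − X; n_A1 = 0.5X.
Total moles n_T = 1 − 0.5X.
Mole fractions y_i = n_i/n_T; K_p = p_A1 / (p_B1^2) with p_i = y_i·P.
Setting this equal to 0.00747 kPa^-1 and taking the physical root (0 < X < 1) gives X = 0.561.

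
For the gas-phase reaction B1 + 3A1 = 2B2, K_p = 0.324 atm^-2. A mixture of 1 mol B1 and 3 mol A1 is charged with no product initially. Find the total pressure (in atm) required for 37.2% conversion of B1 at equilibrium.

P = 2.08 atm

Take 1 mol B1 as basis and let X be its fractional conversion, so ξ = X.
Moles: n_B1 = 1 − X; n_A1 = 3 − 3X; n_B2 = 2X.
Total moles n_T = 4 − 2X.
K_p = p_B2^2 / (p_B1 p_A1^3) with p_i = (n_i/n_T)·P.
At X = 0.372: the mole-fraction product g(X) = Π y_i^ν_i = 1.397. Since K_p = g(X)·P^{-2}, P = (g/K_p)^(1/2) = (1.397/0.324)^(1/2) = 2.08 atm.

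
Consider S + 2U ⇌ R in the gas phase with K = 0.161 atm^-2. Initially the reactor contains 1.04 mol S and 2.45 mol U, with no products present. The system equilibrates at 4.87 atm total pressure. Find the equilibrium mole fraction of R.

Basis: 1.04 mol S initially; let X = conversion of S. Extent ξ = 1.04X.
Mole table: n_S = 1.04 − 1.04X; n_U = 2.45 − 2.08X; n_R = 1.04X.
n_T = Σnᵢ = 3.49 − 2.08X.
With p_i = (n_i/n_T)P, K = p_R / (p_S p_U^2).
Substituting and setting equal to 0.161 atm^-2 gives a polynomial in X; the root in (0,1) is X = 0.544.
Then n_R = 0.566, n_T = 2.36, so y_R = 0.240.

y_R = 0.240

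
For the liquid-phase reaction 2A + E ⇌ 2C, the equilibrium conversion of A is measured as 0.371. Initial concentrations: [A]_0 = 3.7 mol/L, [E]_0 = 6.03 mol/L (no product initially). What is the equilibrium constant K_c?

K_c = 0.0651 L/mol

Let X = conversion of A.
Concentrations: [A] = 3.7 − 3.7X; [E] = 6.03 − 1.85X; [C] = 3.7X.
At X = 0.371: [A] = 2.33, [E] = 5.34, [C] = 1.37.
K_c = [C]^2 / ([A]^2 [E]) = 0.0651 L/mol.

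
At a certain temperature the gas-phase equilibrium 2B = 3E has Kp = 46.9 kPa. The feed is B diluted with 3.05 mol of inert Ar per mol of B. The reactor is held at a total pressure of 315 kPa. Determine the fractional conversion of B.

Take 1 mol B as basis and let X be its fractional conversion, so ξ = 0.5X.
At extent ξ: n_B = 1 − X; n_E = 1.5X; n_I = 3.05 (inert).
Summing: n_T = 4.05 + 0.5X.
y_i = n_i/n_T, p_i = y_i·P. Kp = p_E^3 / (p_B^2).
Equating to 46.9 kPa and solving on 0 < X < 1: X = 0.405.

X = 0.405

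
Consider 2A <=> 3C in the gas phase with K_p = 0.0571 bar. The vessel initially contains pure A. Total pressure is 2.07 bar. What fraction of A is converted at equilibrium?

Let X = conversion of A (basis 1 mol A); extent of reaction ξ = 0.5X.
Mole table: n_A = 1 − X; n_C = 1.5X.
Summing: n_T = 1 + 0.5X.
y_i = n_i/n_T, p_i = y_i·P. K_p = p_C^3 / (p_A^2).
Setting this equal to 0.0571 bar and taking the physical root (0 < X < 1) gives X = 0.181.

X = 0.181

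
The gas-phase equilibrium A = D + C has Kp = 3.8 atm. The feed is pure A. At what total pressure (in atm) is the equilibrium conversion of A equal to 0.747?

P = 3.01 atm

Basis: 1 mol A initially; let X = conversion of A. Extent ξ = X.
Mole table: n_A = 1 − X; n_D = X; n_C = X.
Summing: n_T = 1 + X.
Kp = p_D p_C / (p_A) with p_i = (n_i/n_T)·P.
At X = 0.747: the mole-fraction product g(X) = Π y_i^ν_i = 1.262. Since Kp = g(X)·P^{1}, P = (Kp/g)^(1/1) = (3.8/1.262)^(1/1) = 3.01 atm.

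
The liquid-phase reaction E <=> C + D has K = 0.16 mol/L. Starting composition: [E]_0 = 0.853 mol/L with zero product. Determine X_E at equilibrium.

Let X = conversion of E; extent ξ = 0.853·X mol/L.
Concentrations: [E] = 0.853 − 0.853X; [C] = 0.853X; [D] = 0.853X.
K = [C] [D] / ([E]).
This equals 0.16 at X = 0.349 (the root in 0 < X < 1).

X = 0.349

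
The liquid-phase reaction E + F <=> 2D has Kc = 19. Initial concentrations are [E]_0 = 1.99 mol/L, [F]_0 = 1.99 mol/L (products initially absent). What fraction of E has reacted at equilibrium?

X = 0.685

Let X = conversion of E; extent ξ = 1.99·X mol/L.
Concentrations: [E] = 1.99 − 1.99X; [F] = 1.99 − 1.99X; [D] = 3.98X.
Kc = [D]^2 / ([E] [F]).
Equating to 19: the physical root is X = 0.685.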